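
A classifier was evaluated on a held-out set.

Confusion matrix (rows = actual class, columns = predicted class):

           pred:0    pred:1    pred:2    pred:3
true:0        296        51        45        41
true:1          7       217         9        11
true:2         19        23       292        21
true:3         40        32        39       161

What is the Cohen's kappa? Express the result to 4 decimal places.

Observed agreement pₒ = trace/N = 966/1304 = 0.74080
Expected agreement pₑ = Σ (rowᵢ·colᵢ)/N² = (433·362 + 244·323 + 355·385 + 272·234)/1304² = 0.25634
κ = (pₒ − pₑ)/(1 − pₑ) = (0.74080 − 0.25634)/(1 − 0.25634) = 0.6515

0.6515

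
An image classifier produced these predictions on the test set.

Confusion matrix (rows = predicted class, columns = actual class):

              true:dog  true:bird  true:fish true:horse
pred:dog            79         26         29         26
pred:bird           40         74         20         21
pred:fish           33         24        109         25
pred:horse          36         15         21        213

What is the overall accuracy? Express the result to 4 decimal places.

0.6005

Accuracy = trace / total = (79+74+109+213=475) / 791 = 475/791 = 0.6005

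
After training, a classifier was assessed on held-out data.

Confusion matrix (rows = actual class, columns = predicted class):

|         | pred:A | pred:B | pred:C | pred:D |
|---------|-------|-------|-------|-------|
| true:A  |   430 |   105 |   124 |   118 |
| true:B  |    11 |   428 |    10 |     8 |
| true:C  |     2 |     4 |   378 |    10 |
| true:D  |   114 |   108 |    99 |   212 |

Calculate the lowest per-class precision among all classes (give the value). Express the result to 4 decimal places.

Per-class precision (TP/(TP+FP)):
  A: TP=430, FP=11+2+114=127 → 430/557 = 0.77199
  B: TP=428, FP=105+4+108=217 → 428/645 = 0.66357
  C: TP=378, FP=124+10+99=233 → 378/611 = 0.61866
  D: TP=212, FP=118+8+10=136 → 212/348 = 0.60920
Lowest is class 'D' with precision = 0.6092.

0.6092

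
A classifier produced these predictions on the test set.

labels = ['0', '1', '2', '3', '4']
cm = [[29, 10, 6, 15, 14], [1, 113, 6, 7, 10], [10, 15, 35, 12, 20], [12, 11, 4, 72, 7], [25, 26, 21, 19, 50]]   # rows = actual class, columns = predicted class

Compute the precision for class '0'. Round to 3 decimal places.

0.377

One-vs-rest for '0': TP = diagonal; FP = other classes predicted '0'; FN = '0' predicted as other.
precision = TP/(TP+FP).
0: TP=29, FP=1+10+12+25=48 → 29/77 = 0.3766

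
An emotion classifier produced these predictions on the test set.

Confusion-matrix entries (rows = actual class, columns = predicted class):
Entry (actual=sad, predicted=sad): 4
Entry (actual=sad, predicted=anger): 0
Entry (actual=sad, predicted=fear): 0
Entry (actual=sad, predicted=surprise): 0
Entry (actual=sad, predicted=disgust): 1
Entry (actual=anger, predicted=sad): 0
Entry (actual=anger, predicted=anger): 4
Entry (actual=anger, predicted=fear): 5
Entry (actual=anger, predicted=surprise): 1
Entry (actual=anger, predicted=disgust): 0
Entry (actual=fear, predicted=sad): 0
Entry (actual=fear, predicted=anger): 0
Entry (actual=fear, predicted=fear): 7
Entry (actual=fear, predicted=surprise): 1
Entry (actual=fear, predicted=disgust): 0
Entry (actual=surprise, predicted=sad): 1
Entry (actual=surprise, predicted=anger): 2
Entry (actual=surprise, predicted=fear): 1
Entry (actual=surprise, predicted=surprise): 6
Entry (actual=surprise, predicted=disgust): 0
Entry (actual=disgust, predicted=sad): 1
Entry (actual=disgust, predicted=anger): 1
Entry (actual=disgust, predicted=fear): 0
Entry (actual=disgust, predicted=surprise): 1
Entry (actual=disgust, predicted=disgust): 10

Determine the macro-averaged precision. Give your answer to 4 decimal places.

Per-class precision (TP/(TP+FP)):
  sad: TP=4, FP=0+0+1+1=2 → 4/6 = 0.66667
  anger: TP=4, FP=0+0+2+1=3 → 4/7 = 0.57143
  fear: TP=7, FP=0+5+1+0=6 → 7/13 = 0.53846
  surprise: TP=6, FP=0+1+1+1=3 → 6/9 = 0.66667
  disgust: TP=10, FP=1+0+0+0=1 → 10/11 = 0.90909
Macro-precision = mean = (0.66667 + 0.57143 + 0.53846 + 0.66667 + 0.90909) / 5 = 0.6705

0.6705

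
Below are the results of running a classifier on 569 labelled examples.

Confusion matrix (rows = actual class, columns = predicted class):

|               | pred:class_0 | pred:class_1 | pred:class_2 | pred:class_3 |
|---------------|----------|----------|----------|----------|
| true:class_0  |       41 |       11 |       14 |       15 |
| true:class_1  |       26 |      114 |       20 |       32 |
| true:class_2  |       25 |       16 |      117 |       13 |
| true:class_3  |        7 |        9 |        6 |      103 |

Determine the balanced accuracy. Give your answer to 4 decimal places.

0.6520

Balanced accuracy = mean of per-class recall.
  class_0: recall = 41/81 = 0.50617
  class_1: recall = 114/192 = 0.59375
  class_2: recall = 117/171 = 0.68421
  class_3: recall = 103/125 = 0.82400
Mean = (0.50617 + 0.59375 + 0.68421 + 0.82400) / 4 = 0.6520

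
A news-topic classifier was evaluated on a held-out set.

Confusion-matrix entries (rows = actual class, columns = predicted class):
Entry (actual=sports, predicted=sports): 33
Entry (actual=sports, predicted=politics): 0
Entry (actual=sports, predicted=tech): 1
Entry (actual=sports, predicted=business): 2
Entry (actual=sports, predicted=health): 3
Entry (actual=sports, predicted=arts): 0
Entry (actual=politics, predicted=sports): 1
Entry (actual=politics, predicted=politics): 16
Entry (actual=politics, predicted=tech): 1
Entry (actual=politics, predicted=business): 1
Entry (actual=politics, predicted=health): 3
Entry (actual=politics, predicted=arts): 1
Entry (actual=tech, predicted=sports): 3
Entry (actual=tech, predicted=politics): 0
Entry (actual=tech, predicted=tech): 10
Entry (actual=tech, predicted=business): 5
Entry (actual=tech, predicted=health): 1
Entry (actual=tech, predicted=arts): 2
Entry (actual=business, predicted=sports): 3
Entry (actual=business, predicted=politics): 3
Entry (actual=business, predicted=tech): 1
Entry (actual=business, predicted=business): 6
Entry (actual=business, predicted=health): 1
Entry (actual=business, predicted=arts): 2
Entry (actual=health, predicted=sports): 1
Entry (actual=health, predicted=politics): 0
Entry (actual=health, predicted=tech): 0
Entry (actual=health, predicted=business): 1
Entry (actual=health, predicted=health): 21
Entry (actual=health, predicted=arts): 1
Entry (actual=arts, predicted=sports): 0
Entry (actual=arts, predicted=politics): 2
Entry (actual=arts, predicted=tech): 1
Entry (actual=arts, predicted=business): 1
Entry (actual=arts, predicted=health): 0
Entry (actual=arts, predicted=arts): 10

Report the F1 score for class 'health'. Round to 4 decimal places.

0.7925

Take TP from the diagonal, FP from the rest of the 'health' prediction marginal, FN from the rest of the 'health' actual marginal.
F1 score = 2·TP/(2·TP+FP+FN).
health: TP=21, FP=3+3+1+1+0=8, FN=1+0+0+1+1=3 → 42/53 = 0.79245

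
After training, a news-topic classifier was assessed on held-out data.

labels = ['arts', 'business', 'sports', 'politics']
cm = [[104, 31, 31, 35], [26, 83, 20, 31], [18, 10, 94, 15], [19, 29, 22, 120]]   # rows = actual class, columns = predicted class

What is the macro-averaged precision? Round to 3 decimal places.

0.581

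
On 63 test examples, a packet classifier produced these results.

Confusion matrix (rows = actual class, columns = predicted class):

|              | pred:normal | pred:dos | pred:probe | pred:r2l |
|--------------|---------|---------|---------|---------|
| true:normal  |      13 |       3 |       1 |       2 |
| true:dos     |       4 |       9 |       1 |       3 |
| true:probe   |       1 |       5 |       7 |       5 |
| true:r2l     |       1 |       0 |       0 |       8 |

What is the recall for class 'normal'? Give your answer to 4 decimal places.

One-vs-rest for 'normal': TP = diagonal; FP = other classes predicted 'normal'; FN = 'normal' predicted as other.
recall = TP/(TP+FN).
normal: TP=13, FN=3+1+2=6 → 13/19 = 0.68421

0.6842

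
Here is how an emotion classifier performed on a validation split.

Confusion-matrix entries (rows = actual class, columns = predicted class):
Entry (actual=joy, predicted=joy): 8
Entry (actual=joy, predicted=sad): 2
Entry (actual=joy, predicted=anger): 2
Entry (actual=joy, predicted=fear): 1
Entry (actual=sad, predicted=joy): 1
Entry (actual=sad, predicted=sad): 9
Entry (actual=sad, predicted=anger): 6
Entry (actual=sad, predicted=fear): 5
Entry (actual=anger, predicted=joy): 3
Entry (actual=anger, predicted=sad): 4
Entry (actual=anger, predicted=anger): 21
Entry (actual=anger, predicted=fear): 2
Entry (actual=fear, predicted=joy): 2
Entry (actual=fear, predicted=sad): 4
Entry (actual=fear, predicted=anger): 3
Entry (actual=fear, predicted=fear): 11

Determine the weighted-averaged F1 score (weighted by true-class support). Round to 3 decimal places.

0.580

Per-class F1 score (2·TP/(2·TP+FP+FN)):
  joy: TP=8, FP=1+3+2=6, FN=2+2+1=5 → 16/27 = 0.5926
  sad: TP=9, FP=2+4+4=10, FN=1+6+5=12 → 18/40 = 0.4500
  anger: TP=21, FP=2+6+3=11, FN=3+4+2=9 → 42/62 = 0.6774
  fear: TP=11, FP=1+5+2=8, FN=2+4+3=9 → 22/39 = 0.5641
Weighted-F1 score = Σ (supportᵢ/N)·F1 scoreᵢ with N=84: (13/84)·0.5926 + (21/84)·0.4500 + (30/84)·0.6774 + (20/84)·0.5641 = 0.580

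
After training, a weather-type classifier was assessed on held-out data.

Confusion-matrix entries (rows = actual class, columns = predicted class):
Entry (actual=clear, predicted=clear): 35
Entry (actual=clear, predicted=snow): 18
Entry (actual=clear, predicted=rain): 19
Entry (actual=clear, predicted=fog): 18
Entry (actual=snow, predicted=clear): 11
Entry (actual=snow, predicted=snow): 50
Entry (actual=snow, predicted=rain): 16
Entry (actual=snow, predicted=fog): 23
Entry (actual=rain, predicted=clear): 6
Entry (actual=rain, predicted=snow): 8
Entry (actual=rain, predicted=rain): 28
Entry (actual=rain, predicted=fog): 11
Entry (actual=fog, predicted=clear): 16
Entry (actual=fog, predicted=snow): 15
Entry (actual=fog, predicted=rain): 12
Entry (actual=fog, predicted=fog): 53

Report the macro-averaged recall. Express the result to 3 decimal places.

Per-class recall (TP/(TP+FN)):
  clear: TP=35, FN=18+19+18=55 → 35/90 = 0.3889
  snow: TP=50, FN=11+16+23=50 → 50/100 = 0.5000
  rain: TP=28, FN=6+8+11=25 → 28/53 = 0.5283
  fog: TP=53, FN=16+15+12=43 → 53/96 = 0.5521
Macro-recall = mean = (0.3889 + 0.5000 + 0.5283 + 0.5521) / 4 = 0.492

0.492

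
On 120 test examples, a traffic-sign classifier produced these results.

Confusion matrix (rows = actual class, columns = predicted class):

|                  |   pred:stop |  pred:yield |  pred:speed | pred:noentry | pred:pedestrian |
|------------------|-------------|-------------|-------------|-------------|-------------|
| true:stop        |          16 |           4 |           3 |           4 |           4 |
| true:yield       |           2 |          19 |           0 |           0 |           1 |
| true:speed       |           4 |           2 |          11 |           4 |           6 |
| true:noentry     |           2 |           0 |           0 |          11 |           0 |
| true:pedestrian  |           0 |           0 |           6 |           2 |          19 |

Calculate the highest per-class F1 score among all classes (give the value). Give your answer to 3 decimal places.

Per-class F1 score (2·TP/(2·TP+FP+FN)):
  stop: TP=16, FP=2+4+2+0=8, FN=4+3+4+4=15 → 32/55 = 0.5818
  yield: TP=19, FP=4+2+0+0=6, FN=2+0+0+1=3 → 38/47 = 0.8085
  speed: TP=11, FP=3+0+0+6=9, FN=4+2+4+6=16 → 22/47 = 0.4681
  noentry: TP=11, FP=4+0+4+2=10, FN=2+0+0+0=2 → 22/34 = 0.6471
  pedestrian: TP=19, FP=4+1+6+0=11, FN=0+0+6+2=8 → 38/57 = 0.6667
Highest is class 'yield' with F1 score = 0.809.

0.809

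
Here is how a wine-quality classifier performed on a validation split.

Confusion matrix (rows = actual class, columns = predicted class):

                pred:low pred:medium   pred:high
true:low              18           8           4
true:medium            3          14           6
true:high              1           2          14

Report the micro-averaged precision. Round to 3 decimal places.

0.657

Micro-averaging pools counts across classes: ΣTP=46, ΣFP=24, ΣFN=24.
Micro-precision = TP/(TP+FP) on pooled counts = 0.657 (equals overall accuracy in single-label multiclass).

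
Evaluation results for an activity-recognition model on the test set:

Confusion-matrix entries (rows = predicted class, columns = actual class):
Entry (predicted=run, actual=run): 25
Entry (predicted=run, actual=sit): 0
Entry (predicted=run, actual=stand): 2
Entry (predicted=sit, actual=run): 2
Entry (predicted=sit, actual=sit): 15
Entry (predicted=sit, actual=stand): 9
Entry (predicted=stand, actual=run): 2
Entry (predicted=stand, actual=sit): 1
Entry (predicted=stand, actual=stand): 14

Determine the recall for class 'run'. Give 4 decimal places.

Take TP from the diagonal, FP from the rest of the 'run' prediction marginal, FN from the rest of the 'run' actual marginal.
recall = TP/(TP+FN).
run: TP=25, FN=2+2=4 → 25/29 = 0.86207

0.8621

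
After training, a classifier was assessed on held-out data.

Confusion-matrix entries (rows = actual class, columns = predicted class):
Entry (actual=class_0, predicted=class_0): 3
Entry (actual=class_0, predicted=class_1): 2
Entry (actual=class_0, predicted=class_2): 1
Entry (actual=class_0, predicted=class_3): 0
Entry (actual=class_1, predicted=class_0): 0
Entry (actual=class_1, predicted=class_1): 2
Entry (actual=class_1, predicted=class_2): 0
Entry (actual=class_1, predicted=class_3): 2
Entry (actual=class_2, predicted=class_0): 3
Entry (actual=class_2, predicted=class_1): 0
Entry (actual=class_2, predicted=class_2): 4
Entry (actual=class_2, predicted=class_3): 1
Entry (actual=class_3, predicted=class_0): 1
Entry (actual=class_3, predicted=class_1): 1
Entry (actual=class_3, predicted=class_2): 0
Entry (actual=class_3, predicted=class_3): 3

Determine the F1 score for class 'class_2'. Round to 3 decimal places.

0.615

Take TP from the diagonal, FP from the rest of the 'class_2' prediction marginal, FN from the rest of the 'class_2' actual marginal.
F1 score = 2·TP/(2·TP+FP+FN).
class_2: TP=4, FP=1+0+0=1, FN=3+0+1=4 → 8/13 = 0.6154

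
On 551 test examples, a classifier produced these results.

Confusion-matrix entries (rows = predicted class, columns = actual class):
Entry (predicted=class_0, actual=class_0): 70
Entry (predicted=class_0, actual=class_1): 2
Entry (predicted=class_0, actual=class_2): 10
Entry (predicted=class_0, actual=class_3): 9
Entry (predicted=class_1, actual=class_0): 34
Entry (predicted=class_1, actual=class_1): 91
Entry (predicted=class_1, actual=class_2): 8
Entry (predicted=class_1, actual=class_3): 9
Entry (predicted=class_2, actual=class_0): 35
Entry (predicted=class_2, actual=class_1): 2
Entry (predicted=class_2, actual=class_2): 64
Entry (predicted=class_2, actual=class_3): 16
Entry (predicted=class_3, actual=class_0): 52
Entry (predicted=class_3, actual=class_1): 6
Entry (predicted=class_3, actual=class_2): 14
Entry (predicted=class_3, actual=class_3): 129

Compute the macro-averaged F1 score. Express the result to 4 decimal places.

0.6388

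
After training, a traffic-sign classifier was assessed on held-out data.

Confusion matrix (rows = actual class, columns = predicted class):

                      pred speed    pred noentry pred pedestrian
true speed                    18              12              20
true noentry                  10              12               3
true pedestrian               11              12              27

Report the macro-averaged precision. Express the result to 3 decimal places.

Per-class precision (TP/(TP+FP)):
  speed: TP=18, FP=10+11=21 → 18/39 = 0.4615
  noentry: TP=12, FP=12+12=24 → 12/36 = 0.3333
  pedestrian: TP=27, FP=20+3=23 → 27/50 = 0.5400
Macro-precision = mean = (0.4615 + 0.3333 + 0.5400) / 3 = 0.445

0.445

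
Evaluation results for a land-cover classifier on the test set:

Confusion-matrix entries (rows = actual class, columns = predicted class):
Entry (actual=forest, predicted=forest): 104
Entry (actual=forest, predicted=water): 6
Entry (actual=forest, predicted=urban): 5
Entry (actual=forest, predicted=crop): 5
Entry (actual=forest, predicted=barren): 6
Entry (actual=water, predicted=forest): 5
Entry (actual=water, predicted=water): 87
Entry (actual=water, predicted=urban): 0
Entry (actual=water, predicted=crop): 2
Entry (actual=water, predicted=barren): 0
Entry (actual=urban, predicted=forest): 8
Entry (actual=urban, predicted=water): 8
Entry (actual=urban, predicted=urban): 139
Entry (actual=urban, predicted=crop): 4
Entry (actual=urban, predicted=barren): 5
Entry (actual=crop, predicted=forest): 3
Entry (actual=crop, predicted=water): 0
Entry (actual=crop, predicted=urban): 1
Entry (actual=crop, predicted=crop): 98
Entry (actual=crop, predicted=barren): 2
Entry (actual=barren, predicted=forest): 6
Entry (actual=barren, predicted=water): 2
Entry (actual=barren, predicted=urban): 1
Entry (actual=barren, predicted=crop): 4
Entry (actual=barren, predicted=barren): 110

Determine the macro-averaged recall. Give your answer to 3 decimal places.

0.887

Per-class recall (TP/(TP+FN)):
  forest: TP=104, FN=6+5+5+6=22 → 104/126 = 0.8254
  water: TP=87, FN=5+0+2+0=7 → 87/94 = 0.9255
  urban: TP=139, FN=8+8+4+5=25 → 139/164 = 0.8476
  crop: TP=98, FN=3+0+1+2=6 → 98/104 = 0.9423
  barren: TP=110, FN=6+2+1+4=13 → 110/123 = 0.8943
Macro-recall = mean = (0.8254 + 0.9255 + 0.8476 + 0.9423 + 0.8943) / 5 = 0.887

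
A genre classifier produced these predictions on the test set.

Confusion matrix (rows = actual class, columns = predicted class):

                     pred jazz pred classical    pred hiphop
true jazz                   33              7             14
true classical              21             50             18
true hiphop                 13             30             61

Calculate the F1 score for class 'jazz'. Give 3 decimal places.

0.545

F1 score = 2·TP/(2·TP+FP+FN).
jazz: TP=33, FP=21+13=34, FN=7+14=21 → 66/121 = 0.5455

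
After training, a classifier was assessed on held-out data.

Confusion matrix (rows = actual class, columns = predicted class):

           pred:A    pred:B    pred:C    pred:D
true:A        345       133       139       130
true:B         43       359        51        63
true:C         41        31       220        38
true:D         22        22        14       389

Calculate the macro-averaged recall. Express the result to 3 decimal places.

0.674

Per-class recall (TP/(TP+FN)):
  A: TP=345, FN=133+139+130=402 → 345/747 = 0.4618
  B: TP=359, FN=43+51+63=157 → 359/516 = 0.6957
  C: TP=220, FN=41+31+38=110 → 220/330 = 0.6667
  D: TP=389, FN=22+22+14=58 → 389/447 = 0.8702
Macro-recall = mean = (0.4618 + 0.6957 + 0.6667 + 0.8702) / 4 = 0.674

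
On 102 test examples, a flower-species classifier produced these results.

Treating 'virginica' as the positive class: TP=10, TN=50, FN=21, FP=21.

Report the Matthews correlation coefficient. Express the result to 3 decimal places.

0.027

MCC = (TP·TN − FP·FN) / √((TP+FP)(TP+FN)(TN+FP)(TN+FN))
Numerator = 10·50 − 21·21 = 59
Denominator = √(31·31·71·71) = √4844401 = 2201.0000
MCC = 59 / 2201.0000 = 0.027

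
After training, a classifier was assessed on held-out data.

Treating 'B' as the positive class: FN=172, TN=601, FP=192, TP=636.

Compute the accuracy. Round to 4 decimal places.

Accuracy = (TP+TN)/N = (636+601)/1601 = 0.7726

0.7726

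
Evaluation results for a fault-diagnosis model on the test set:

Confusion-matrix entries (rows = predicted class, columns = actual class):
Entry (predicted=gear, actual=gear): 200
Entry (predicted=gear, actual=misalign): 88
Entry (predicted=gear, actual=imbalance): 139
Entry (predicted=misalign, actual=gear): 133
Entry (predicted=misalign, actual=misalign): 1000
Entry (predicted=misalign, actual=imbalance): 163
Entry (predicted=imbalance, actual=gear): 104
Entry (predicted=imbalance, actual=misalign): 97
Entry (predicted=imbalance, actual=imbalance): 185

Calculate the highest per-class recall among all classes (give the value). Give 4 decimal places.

0.8439

Per-class recall (TP/(TP+FN)):
  gear: TP=200, FN=133+104=237 → 200/437 = 0.45767
  misalign: TP=1000, FN=88+97=185 → 1000/1185 = 0.84388
  imbalance: TP=185, FN=139+163=302 → 185/487 = 0.37988
Highest is class 'misalign' with recall = 0.8439.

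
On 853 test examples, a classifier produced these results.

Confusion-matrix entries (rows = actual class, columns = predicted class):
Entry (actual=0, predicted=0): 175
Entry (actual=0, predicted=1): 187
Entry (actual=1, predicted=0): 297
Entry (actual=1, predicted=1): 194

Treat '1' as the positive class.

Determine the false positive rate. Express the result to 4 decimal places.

FPR = FP/(FP+TN) = 187/(187+175) = 0.5166

0.5166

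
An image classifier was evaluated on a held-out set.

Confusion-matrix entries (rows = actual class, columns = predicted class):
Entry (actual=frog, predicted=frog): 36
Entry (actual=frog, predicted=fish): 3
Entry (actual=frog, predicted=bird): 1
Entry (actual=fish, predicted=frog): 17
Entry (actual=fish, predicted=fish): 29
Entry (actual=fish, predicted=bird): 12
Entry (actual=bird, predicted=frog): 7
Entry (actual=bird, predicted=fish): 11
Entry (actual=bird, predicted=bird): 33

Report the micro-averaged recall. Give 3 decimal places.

0.658

Micro-averaging pools counts across classes: ΣTP=98, ΣFP=51, ΣFN=51.
Micro-recall = TP/(TP+FN) on pooled counts = 0.658 (equals overall accuracy in single-label multiclass).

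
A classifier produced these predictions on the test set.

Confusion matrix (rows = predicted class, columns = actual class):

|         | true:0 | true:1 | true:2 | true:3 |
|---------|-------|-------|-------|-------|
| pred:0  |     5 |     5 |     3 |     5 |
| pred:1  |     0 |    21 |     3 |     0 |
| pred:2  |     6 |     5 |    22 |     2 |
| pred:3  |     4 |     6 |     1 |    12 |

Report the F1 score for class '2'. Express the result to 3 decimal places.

0.688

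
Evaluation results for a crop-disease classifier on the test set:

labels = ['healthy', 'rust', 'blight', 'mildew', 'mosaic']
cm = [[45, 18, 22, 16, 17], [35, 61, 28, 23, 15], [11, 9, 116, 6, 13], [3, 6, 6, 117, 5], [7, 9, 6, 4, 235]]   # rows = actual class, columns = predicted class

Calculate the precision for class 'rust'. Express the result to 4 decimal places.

0.5922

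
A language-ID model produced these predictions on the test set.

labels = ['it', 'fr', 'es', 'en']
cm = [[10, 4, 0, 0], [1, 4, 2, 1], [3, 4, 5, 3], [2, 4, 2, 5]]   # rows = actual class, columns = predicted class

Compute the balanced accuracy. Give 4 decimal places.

Balanced accuracy = mean of per-class recall.
  it: recall = 10/14 = 0.71429
  fr: recall = 4/8 = 0.50000
  es: recall = 5/15 = 0.33333
  en: recall = 5/13 = 0.38462
Mean = (0.71429 + 0.50000 + 0.33333 + 0.38462) / 4 = 0.4831

0.4831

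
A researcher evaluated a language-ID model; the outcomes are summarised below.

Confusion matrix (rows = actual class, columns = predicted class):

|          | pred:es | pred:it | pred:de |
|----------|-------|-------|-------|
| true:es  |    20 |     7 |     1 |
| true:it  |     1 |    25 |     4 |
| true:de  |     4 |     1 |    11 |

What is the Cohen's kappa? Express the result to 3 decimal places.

0.623

Observed agreement pₒ = trace/N = 56/74 = 0.7568
Expected agreement pₑ = Σ (rowᵢ·colᵢ)/N² = (28·25 + 30·33 + 16·16)/74² = 0.3554
κ = (pₒ − pₑ)/(1 − pₑ) = (0.7568 − 0.3554)/(1 − 0.3554) = 0.623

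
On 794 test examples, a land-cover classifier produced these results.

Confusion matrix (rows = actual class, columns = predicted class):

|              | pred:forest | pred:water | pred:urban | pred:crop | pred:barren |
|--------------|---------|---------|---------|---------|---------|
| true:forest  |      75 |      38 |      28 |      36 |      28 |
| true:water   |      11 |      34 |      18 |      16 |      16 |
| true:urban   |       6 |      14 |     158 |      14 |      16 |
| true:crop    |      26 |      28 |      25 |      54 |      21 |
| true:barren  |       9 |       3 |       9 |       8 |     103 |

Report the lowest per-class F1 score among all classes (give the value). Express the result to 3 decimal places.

0.321

Per-class F1 score (2·TP/(2·TP+FP+FN)):
  forest: TP=75, FP=11+6+26+9=52, FN=38+28+36+28=130 → 150/332 = 0.4518
  water: TP=34, FP=38+14+28+3=83, FN=11+18+16+16=61 → 68/212 = 0.3208
  urban: TP=158, FP=28+18+25+9=80, FN=6+14+14+16=50 → 316/446 = 0.7085
  crop: TP=54, FP=36+16+14+8=74, FN=26+28+25+21=100 → 108/282 = 0.3830
  barren: TP=103, FP=28+16+16+21=81, FN=9+3+9+8=29 → 206/316 = 0.6519
Lowest is class 'water' with F1 score = 0.321.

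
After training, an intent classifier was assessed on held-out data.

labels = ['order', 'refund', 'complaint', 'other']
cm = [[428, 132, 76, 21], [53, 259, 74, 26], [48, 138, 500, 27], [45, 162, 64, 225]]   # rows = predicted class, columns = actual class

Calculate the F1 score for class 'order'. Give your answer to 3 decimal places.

0.695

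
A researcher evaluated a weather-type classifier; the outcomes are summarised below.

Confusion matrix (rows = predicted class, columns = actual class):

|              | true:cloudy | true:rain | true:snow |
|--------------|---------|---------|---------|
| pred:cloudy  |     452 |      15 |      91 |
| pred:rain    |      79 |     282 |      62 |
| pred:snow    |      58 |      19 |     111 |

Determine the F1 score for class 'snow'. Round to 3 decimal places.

0.491

One-vs-rest for 'snow': TP = diagonal; FP = other classes predicted 'snow'; FN = 'snow' predicted as other.
F1 score = 2·TP/(2·TP+FP+FN).
snow: TP=111, FP=58+19=77, FN=91+62=153 → 222/452 = 0.4912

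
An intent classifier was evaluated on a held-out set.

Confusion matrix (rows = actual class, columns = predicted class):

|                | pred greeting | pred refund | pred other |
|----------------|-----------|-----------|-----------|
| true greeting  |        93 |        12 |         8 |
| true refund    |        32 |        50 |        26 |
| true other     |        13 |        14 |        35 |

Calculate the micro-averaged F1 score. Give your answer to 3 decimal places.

Micro-averaging pools counts across classes: ΣTP=178, ΣFP=105, ΣFN=105.
Micro-F1 score = 2·TP/(2·TP+FP+FN) on pooled counts = 0.629 (equals overall accuracy in single-label multiclass).

0.629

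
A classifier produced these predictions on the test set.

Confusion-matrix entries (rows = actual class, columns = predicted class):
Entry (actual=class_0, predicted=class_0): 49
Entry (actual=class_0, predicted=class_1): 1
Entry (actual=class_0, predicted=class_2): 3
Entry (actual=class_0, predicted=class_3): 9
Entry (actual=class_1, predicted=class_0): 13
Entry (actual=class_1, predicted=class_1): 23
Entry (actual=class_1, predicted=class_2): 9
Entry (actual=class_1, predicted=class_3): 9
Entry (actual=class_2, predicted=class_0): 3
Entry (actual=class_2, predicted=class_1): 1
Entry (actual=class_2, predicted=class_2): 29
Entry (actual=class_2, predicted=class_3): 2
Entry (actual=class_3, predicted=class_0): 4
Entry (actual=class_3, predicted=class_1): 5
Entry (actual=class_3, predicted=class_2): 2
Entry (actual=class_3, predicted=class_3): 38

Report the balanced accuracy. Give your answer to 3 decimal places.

Balanced accuracy = mean of per-class recall.
  class_0: recall = 49/62 = 0.7903
  class_1: recall = 23/54 = 0.4259
  class_2: recall = 29/35 = 0.8286
  class_3: recall = 38/49 = 0.7755
Mean = (0.7903 + 0.4259 + 0.8286 + 0.7755) / 4 = 0.705

0.705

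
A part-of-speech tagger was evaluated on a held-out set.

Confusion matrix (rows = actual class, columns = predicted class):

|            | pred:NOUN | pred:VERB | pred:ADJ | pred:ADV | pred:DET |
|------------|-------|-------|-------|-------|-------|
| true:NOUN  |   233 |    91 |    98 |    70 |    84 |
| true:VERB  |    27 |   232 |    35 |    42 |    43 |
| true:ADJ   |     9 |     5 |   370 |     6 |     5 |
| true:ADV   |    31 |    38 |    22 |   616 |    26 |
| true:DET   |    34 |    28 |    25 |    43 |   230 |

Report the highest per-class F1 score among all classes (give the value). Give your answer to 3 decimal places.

Per-class F1 score (2·TP/(2·TP+FP+FN)):
  NOUN: TP=233, FP=27+9+31+34=101, FN=91+98+70+84=343 → 466/910 = 0.5121
  VERB: TP=232, FP=91+5+38+28=162, FN=27+35+42+43=147 → 464/773 = 0.6003
  ADJ: TP=370, FP=98+35+22+25=180, FN=9+5+6+5=25 → 740/945 = 0.7831
  ADV: TP=616, FP=70+42+6+43=161, FN=31+38+22+26=117 → 1232/1510 = 0.8159
  DET: TP=230, FP=84+43+5+26=158, FN=34+28+25+43=130 → 460/748 = 0.6150
Highest is class 'ADV' with F1 score = 0.816.

0.816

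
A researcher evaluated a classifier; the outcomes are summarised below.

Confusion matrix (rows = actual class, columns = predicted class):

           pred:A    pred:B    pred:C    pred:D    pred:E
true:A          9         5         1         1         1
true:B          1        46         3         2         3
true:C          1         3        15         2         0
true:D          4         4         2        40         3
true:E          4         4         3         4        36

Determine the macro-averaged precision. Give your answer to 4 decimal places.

Per-class precision (TP/(TP+FP)):
  A: TP=9, FP=1+1+4+4=10 → 9/19 = 0.47368
  B: TP=46, FP=5+3+4+4=16 → 46/62 = 0.74194
  C: TP=15, FP=1+3+2+3=9 → 15/24 = 0.62500
  D: TP=40, FP=1+2+2+4=9 → 40/49 = 0.81633
  E: TP=36, FP=1+3+0+3=7 → 36/43 = 0.83721
Macro-precision = mean = (0.47368 + 0.74194 + 0.62500 + 0.81633 + 0.83721) / 5 = 0.6988

0.6988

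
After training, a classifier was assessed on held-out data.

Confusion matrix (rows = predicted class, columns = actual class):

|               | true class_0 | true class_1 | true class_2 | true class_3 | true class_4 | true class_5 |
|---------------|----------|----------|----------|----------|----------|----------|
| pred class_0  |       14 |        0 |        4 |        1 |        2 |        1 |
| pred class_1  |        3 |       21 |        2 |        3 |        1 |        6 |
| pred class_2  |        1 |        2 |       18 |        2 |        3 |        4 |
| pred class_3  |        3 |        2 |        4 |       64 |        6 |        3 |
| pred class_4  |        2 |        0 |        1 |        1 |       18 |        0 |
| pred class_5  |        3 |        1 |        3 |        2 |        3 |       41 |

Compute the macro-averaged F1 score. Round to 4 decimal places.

Per-class F1 score (2·TP/(2·TP+FP+FN)):
  class_0: TP=14, FP=0+4+1+2+1=8, FN=3+1+3+2+3=12 → 28/48 = 0.58333
  class_1: TP=21, FP=3+2+3+1+6=15, FN=0+2+2+0+1=5 → 42/62 = 0.67742
  class_2: TP=18, FP=1+2+2+3+4=12, FN=4+2+4+1+3=14 → 36/62 = 0.58065
  class_3: TP=64, FP=3+2+4+6+3=18, FN=1+3+2+1+2=9 → 128/155 = 0.82581
  class_4: TP=18, FP=2+0+1+1+0=4, FN=2+1+3+6+3=15 → 36/55 = 0.65455
  class_5: TP=41, FP=3+1+3+2+3=12, FN=1+6+4+3+0=14 → 82/108 = 0.75926
Macro-F1 score = mean = (0.58333 + 0.67742 + 0.58065 + 0.82581 + 0.65455 + 0.75926) / 6 = 0.6802

0.6802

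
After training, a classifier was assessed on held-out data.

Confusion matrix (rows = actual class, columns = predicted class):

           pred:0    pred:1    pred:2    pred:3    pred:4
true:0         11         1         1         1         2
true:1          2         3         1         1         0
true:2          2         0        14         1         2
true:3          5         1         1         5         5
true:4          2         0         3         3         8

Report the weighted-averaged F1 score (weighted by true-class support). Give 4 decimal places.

0.5364

Per-class F1 score (2·TP/(2·TP+FP+FN)):
  0: TP=11, FP=2+2+5+2=11, FN=1+1+1+2=5 → 22/38 = 0.57895
  1: TP=3, FP=1+0+1+0=2, FN=2+1+1+0=4 → 6/12 = 0.50000
  2: TP=14, FP=1+1+1+3=6, FN=2+0+1+2=5 → 28/39 = 0.71795
  3: TP=5, FP=1+1+1+3=6, FN=5+1+1+5=12 → 10/28 = 0.35714
  4: TP=8, FP=2+0+2+5=9, FN=2+0+3+3=8 → 16/33 = 0.48485
Weighted-F1 score = Σ (supportᵢ/N)·F1 scoreᵢ with N=75: (16/75)·0.57895 + (7/75)·0.50000 + (19/75)·0.71795 + (17/75)·0.35714 + (16/75)·0.48485 = 0.5364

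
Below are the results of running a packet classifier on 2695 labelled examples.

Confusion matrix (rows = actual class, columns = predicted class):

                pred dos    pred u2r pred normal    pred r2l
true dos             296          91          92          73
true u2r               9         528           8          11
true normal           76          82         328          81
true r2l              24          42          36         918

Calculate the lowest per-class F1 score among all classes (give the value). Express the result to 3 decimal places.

Per-class F1 score (2·TP/(2·TP+FP+FN)):
  dos: TP=296, FP=9+76+24=109, FN=91+92+73=256 → 592/957 = 0.6186
  u2r: TP=528, FP=91+82+42=215, FN=9+8+11=28 → 1056/1299 = 0.8129
  normal: TP=328, FP=92+8+36=136, FN=76+82+81=239 → 656/1031 = 0.6363
  r2l: TP=918, FP=73+11+81=165, FN=24+42+36=102 → 1836/2103 = 0.8730
Lowest is class 'dos' with F1 score = 0.619.

0.619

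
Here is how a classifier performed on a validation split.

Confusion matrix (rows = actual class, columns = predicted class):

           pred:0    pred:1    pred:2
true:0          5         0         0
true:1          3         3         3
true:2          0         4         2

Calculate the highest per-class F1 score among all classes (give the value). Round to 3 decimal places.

0.769

Per-class F1 score (2·TP/(2·TP+FP+FN)):
  0: TP=5, FP=3+0=3, FN=0+0=0 → 10/13 = 0.7692
  1: TP=3, FP=0+4=4, FN=3+3=6 → 6/16 = 0.3750
  2: TP=2, FP=0+3=3, FN=0+4=4 → 4/11 = 0.3636
Highest is class '0' with F1 score = 0.769.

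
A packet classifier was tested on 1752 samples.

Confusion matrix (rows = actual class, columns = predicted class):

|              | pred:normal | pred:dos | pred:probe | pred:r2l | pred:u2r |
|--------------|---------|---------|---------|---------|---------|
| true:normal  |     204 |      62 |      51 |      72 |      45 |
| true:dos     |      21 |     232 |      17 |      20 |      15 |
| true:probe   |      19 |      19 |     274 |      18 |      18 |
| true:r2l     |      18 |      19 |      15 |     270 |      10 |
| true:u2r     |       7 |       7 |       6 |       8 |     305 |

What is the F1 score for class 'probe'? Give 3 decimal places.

One-vs-rest for 'probe': TP = diagonal; FP = other classes predicted 'probe'; FN = 'probe' predicted as other.
F1 score = 2·TP/(2·TP+FP+FN).
probe: TP=274, FP=51+17+15+6=89, FN=19+19+18+18=74 → 548/711 = 0.7707

0.771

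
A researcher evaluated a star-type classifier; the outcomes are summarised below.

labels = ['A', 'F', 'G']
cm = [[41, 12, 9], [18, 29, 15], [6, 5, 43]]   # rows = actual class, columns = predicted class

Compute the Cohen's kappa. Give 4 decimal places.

0.4538

Observed agreement pₒ = trace/N = 113/178 = 0.63483
Expected agreement pₑ = Σ (rowᵢ·colᵢ)/N² = (62·65 + 62·46 + 54·67)/178² = 0.33140
κ = (pₒ − pₑ)/(1 − pₑ) = (0.63483 − 0.33140)/(1 − 0.33140) = 0.4538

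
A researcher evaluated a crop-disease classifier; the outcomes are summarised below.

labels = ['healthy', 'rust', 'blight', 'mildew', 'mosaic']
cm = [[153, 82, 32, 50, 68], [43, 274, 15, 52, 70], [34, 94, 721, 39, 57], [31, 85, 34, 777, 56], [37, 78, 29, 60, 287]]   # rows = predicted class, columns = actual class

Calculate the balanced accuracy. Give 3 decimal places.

Balanced accuracy = mean of per-class recall.
  healthy: recall = 153/298 = 0.5134
  rust: recall = 274/613 = 0.4470
  blight: recall = 721/831 = 0.8676
  mildew: recall = 777/978 = 0.7945
  mosaic: recall = 287/538 = 0.5335
Mean = (0.5134 + 0.4470 + 0.8676 + 0.7945 + 0.5335) / 5 = 0.631

0.631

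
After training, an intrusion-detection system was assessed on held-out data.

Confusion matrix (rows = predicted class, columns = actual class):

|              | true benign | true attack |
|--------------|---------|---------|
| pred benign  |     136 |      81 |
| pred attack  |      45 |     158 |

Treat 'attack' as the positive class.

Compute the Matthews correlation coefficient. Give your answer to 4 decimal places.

MCC = (TP·TN − FP·FN) / √((TP+FP)(TP+FN)(TN+FP)(TN+FN))
Numerator = 158·136 − 45·81 = 17843
Denominator = √(203·239·181·217) = √1905602209 = 43653.2039
MCC = 17843 / 43653.2039 = 0.4087

0.4087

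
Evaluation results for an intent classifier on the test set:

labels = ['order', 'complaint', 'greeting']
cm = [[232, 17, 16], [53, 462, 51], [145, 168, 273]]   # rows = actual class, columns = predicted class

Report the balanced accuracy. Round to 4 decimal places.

0.7192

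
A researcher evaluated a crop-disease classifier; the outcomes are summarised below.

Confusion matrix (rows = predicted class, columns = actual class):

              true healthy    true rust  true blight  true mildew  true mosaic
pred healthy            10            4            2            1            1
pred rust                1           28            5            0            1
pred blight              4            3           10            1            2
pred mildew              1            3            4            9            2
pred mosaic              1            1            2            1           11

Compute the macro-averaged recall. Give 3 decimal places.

0.628

Per-class recall (TP/(TP+FN)):
  healthy: TP=10, FN=1+4+1+1=7 → 10/17 = 0.5882
  rust: TP=28, FN=4+3+3+1=11 → 28/39 = 0.7179
  blight: TP=10, FN=2+5+4+2=13 → 10/23 = 0.4348
  mildew: TP=9, FN=1+0+1+1=3 → 9/12 = 0.7500
  mosaic: TP=11, FN=1+1+2+2=6 → 11/17 = 0.6471
Macro-recall = mean = (0.5882 + 0.7179 + 0.4348 + 0.7500 + 0.6471) / 5 = 0.628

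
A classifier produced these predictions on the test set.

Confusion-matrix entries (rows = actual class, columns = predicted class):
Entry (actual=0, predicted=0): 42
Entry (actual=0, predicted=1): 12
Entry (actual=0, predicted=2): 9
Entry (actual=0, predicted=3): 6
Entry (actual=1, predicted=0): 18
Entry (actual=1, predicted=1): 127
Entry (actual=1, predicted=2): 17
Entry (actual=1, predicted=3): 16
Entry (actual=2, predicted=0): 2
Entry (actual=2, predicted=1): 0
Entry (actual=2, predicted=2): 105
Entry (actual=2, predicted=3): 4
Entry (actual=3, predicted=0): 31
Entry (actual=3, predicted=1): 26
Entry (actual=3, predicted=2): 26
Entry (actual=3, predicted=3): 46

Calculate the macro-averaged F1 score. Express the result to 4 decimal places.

0.6251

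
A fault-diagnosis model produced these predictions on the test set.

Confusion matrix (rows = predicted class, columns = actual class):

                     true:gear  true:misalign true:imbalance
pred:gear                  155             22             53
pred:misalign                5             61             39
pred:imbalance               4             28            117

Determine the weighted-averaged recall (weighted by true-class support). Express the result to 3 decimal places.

0.688

Per-class recall (TP/(TP+FN)):
  gear: TP=155, FN=5+4=9 → 155/164 = 0.9451
  misalign: TP=61, FN=22+28=50 → 61/111 = 0.5495
  imbalance: TP=117, FN=53+39=92 → 117/209 = 0.5598
Weighted-recall = Σ (supportᵢ/N)·recallᵢ with N=484: (164/484)·0.9451 + (111/484)·0.5495 + (209/484)·0.5598 = 0.688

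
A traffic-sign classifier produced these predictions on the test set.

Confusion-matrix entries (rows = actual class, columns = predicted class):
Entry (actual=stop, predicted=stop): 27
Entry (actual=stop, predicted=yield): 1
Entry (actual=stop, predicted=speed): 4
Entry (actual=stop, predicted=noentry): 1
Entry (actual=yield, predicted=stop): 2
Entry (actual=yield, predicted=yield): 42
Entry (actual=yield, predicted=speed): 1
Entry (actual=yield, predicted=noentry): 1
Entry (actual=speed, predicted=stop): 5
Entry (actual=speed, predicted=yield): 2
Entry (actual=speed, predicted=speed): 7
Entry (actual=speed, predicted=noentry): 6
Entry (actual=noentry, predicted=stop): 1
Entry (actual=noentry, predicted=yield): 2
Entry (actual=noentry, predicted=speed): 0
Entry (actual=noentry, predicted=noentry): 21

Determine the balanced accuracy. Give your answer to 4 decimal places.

0.7391

Balanced accuracy = mean of per-class recall.
  stop: recall = 27/33 = 0.81818
  yield: recall = 42/46 = 0.91304
  speed: recall = 7/20 = 0.35000
  noentry: recall = 21/24 = 0.87500
Mean = (0.81818 + 0.91304 + 0.35000 + 0.87500) / 4 = 0.7391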